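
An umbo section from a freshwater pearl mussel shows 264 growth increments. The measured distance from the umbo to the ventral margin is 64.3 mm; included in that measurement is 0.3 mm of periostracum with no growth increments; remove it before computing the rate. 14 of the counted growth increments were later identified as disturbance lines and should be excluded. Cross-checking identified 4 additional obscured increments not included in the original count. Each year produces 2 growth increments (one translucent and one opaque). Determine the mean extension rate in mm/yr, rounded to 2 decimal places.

After corrections the count is 264 − 14 + 4 = 254 growth increments.
254 growth increments at 2 per year is 254 / 2 = 127 years.
Removing the 0.3 mm offcut leaves 64.3 − 0.3 = 64.0 mm.
64.0 mm over 127 years gives 64.0 / 127 ≈ 0.50 mm/yr.

0.50 mm/yr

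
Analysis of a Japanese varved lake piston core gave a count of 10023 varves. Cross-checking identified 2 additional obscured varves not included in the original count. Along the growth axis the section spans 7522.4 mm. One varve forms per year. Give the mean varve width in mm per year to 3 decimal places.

True varve count = 10023 + 2 = 10025.
Mean rate = 7522.4 mm / 10025 years ≈ 0.750 mm per year.

0.750 mm per year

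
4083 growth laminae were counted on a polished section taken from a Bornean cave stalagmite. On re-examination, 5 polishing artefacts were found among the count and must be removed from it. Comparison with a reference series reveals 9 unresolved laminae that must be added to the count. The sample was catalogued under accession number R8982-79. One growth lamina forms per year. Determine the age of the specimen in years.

4087 years

After corrections the count is 4083 − 5 + 9 = 4087 growth laminae.
With a one-to-one growth lamina periodicity this is 4087 years.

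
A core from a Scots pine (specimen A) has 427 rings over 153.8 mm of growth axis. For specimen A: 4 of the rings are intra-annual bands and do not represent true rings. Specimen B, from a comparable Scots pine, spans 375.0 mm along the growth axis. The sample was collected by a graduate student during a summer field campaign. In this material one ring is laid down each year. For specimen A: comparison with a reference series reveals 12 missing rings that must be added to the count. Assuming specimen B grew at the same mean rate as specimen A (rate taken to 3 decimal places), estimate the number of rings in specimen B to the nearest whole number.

Specimen A: after corrections the count is 427 − 4 + 12 = 435 rings.
A: Mean rate = 153.8 mm / 435 years ≈ 0.354 mm/yr.
For B, 375.0 / 0.354 = 1059.32 years ≈ 1059 rings.

1059 rings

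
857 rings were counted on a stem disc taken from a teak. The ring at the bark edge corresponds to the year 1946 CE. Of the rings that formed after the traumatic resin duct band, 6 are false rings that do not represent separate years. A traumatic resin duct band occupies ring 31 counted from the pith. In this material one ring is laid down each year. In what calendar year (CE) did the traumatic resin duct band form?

857 − 31 = 826 rings lie beyond the traumatic resin duct band toward the bark edge.
Removing the 6 false rings leaves 826 − 6 = 820 true rings beyond the traumatic resin duct band.
1946 − 820 = 1126 CE.

1126 CE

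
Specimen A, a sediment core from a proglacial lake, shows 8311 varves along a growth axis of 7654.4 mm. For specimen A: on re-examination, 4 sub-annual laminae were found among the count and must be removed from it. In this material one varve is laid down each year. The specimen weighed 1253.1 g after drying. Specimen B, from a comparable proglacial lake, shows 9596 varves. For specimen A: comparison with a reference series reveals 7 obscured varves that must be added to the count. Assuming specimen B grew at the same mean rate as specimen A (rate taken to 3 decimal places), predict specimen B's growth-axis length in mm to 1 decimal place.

8837.9 mm

Specimen A: after corrections the count is 8311 − 4 + 7 = 8314 varves.
A: Mean rate = 7654.4 mm / 8314 years ≈ 0.921 mm per year.
Length of B = 0.921 × 9596 = 8837.9 mm.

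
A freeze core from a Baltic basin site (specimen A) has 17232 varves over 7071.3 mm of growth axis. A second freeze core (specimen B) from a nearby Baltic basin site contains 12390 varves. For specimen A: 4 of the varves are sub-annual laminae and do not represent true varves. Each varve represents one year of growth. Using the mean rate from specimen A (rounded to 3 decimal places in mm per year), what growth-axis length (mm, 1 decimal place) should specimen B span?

Specimen A: true varve count = 17232 − 4 = 17228.
A: 7071.3 mm over 17228 years gives 7071.3 / 17228 ≈ 0.410 mm per year.
Length of B = 0.410 × 12390 = 5079.9 mm.

5079.9 mm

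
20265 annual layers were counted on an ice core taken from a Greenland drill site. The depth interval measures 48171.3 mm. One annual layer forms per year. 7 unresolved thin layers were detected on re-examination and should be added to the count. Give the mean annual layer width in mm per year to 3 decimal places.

2.376 mm per year

True annual layer count = 20265 + 7 = 20272.
Mean rate = 48171.3 mm / 20272 years ≈ 2.376 mm per year.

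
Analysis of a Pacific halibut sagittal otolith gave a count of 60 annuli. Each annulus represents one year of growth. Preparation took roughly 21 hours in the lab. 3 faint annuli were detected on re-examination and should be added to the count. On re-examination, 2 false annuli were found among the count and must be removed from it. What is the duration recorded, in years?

61 years

After corrections the count is 60 − 2 + 3 = 61 annuli.
One annulus per year makes the duration 61 years.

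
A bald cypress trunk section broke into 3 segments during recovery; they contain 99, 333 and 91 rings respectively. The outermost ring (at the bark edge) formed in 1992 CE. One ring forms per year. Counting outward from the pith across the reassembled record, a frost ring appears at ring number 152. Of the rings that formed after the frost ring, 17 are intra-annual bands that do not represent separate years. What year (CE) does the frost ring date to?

1638 CE

Total rings = 99 + 333 + 91 = 523.
Between ring 152 and the bark edge there are 523 − 152 = 371 rings.
371 − 17 false = 354 true rings after the frost ring.
1992 − 354 = 1638 CE.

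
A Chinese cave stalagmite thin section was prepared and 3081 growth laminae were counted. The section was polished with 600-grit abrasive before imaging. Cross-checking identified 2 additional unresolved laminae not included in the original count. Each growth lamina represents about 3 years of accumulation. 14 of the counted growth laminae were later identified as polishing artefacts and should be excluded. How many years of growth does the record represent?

9207 years

Adjusted count: 3081 − 14 + 2 = 3069 growth laminae.
At 3 years per growth lamina, 3069 × 3 = 9207 years.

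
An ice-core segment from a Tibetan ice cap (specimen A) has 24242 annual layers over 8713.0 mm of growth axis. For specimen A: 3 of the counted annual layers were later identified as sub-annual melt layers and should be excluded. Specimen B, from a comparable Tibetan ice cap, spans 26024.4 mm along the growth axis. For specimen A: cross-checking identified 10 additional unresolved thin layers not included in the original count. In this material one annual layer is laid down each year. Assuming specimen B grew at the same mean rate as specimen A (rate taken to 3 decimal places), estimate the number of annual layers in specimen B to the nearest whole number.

72491 annual layers

Specimen A: after corrections the count is 24242 − 3 + 10 = 24249 annual layers.
A: 8713.0 mm over 24249 years gives 8713.0 / 24249 ≈ 0.359 mm per year.
B spans 26024.4 / 0.359 = 72491.36 years ≈ 72491 annual layers.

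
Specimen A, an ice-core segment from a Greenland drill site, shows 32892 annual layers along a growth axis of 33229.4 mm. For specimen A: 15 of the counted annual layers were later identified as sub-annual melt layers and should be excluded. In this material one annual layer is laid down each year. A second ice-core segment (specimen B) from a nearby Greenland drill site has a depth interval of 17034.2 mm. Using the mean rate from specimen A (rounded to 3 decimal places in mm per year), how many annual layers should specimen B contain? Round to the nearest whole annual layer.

Specimen A: correcting the raw count gives 32892 − 15 = 32877 true annual layers.
A: 33229.4 mm over 32877 years gives 33229.4 / 32877 ≈ 1.011 mm/yr.
For B, 17034.2 / 1.011 = 16848.86 years ≈ 16849 annual layers.

16849 annual layers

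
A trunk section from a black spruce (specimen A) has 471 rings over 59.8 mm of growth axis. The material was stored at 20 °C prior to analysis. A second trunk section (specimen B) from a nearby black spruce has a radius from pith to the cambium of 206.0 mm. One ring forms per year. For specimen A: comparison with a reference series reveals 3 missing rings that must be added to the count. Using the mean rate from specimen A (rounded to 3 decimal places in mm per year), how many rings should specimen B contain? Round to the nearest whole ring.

1635 rings

Specimen A: true ring count = 471 + 3 = 474.
A: Extension rate ≈ 59.8 / 474 = 0.126 mm/year.
B spans 206.0 / 0.126 = 1634.92 years ≈ 1635 rings.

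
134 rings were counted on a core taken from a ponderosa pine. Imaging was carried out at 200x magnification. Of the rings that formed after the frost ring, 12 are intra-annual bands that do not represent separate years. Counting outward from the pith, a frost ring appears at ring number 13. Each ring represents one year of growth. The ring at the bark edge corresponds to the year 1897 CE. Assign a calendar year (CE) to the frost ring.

134 − 13 = 121 rings lie beyond the frost ring toward the bark edge.
Excluding 12 false rings: 121 − 12 = 109.
The ring at the bark edge is 1897 CE, so the frost ring dates to 1897 − 109 = 1788 CE.

1788 CE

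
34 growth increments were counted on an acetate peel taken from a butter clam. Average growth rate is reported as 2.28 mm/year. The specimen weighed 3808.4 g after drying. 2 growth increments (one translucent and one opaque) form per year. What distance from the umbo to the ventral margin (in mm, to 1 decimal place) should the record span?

34 growth increments at 2 per year is 34 / 2 = 17 years.
17 years at 2.28 mm/year gives 2.28 × 17 = 38.8 mm.

38.8 mm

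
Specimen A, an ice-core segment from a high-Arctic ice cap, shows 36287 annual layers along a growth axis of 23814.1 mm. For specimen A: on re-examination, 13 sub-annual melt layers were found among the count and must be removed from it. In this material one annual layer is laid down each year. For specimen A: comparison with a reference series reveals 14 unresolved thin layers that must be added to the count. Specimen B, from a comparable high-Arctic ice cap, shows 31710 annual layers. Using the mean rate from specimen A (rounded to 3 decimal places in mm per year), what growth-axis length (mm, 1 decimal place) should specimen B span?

Specimen A: correcting the raw count gives 36287 − 13 + 14 = 36288 true annual layers.
A: Extension rate ≈ 23814.1 / 36288 = 0.656 mm/year.
B's length ≈ 0.656 × 31710 = 20801.8 mm.

20801.8 mm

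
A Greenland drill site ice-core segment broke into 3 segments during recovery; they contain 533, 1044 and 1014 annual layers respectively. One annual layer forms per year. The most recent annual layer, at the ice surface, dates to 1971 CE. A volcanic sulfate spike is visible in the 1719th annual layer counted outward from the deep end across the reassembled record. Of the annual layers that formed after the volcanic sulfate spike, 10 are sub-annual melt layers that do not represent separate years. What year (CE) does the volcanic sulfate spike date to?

Total annual layers = 533 + 1044 + 1014 = 2591.
Between annual layer 1719 and the ice surface there are 2591 − 1719 = 872 annual layers.
Excluding 10 false annual layers: 872 − 10 = 862.
The annual layer at the ice surface is 1971 CE, so the volcanic sulfate spike dates to 1971 − 862 = 1109 CE.

1109 CE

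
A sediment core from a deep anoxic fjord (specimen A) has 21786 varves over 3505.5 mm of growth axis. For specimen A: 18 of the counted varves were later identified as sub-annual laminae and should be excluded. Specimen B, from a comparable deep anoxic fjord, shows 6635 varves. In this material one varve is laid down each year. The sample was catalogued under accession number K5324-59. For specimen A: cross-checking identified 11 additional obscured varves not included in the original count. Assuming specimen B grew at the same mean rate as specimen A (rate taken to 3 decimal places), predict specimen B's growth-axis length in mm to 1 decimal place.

1068.2 mm

Specimen A: after corrections the count is 21786 − 18 + 11 = 21779 varves.
A: Extension rate ≈ 3505.5 / 21779 = 0.161 mm/year.
For B, 0.161 mm/year × 6635 years = 1068.2 mm.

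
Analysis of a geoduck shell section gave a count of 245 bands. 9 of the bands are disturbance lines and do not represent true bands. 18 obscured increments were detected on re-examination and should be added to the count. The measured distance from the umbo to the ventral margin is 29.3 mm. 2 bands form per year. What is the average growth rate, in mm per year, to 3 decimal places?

0.231 mm per year

Adjusted count: 245 − 9 + 18 = 254 bands.
Dividing by 2 bands per year: 254 / 2 = 127 years.
Extension rate ≈ 29.3 / 127 = 0.231 mm per year.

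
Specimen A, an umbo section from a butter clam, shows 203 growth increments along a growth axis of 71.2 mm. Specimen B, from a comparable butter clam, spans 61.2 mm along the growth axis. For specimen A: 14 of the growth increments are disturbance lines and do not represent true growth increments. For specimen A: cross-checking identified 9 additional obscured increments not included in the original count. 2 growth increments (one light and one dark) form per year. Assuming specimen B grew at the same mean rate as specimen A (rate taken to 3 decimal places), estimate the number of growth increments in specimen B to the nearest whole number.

170 growth increments

Specimen A: correcting the raw count gives 203 − 14 + 9 = 198 true growth increments.
Specimen A: with 2 growth increments per year, 198 / 2 = 99 years.
A: 71.2 mm over 99 years gives 71.2 / 99 ≈ 0.719 mm/yr.
Specimen B: 61.2 mm / 0.719 mm per year = 85.12 years; at 2 growth increments per year that is 85.12 × 2 ≈ 170 growth increments.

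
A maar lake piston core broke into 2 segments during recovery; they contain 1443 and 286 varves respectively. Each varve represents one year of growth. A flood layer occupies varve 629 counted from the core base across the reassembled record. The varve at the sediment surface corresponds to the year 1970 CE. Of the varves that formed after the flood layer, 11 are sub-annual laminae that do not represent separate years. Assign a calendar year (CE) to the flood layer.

881 CE

Total varves = 1443 + 286 = 1729.
The flood layer sits at varve 629 from the core base, so 1729 − 629 = 1100 varves formed after it.
Removing the 11 false varves leaves 1100 − 11 = 1089 true varves beyond the flood layer.
1970 − 1089 = 881 CE.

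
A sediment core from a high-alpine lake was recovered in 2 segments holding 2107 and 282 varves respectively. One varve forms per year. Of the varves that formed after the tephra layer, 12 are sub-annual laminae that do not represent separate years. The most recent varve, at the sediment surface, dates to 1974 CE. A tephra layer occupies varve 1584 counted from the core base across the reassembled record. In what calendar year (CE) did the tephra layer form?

1181 CE

Total varves = 2107 + 282 = 2389.
Between varve 1584 and the sediment surface there are 2389 − 1584 = 805 varves.
805 − 12 false = 793 true varves after the tephra layer.
The varve at the sediment surface is 1974 CE, so the tephra layer dates to 1974 − 793 = 1181 CE.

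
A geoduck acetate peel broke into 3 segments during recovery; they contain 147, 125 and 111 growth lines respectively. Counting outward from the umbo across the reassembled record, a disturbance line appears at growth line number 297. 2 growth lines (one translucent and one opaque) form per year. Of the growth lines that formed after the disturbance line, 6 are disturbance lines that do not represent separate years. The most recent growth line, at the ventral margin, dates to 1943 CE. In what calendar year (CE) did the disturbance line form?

Total growth lines = 147 + 125 + 111 = 383.
The disturbance line sits at growth line 297 from the umbo, so 383 − 297 = 86 growth lines formed after it.
Removing the 6 false growth lines leaves 86 − 6 = 80 true growth lines beyond the disturbance line.
Dividing by 2 growth lines per year: 80 / 2 = 40 years.
Counting back 40 years from 1943 CE places the disturbance line in 1943 − 40 = 1903 CE.

1903 CE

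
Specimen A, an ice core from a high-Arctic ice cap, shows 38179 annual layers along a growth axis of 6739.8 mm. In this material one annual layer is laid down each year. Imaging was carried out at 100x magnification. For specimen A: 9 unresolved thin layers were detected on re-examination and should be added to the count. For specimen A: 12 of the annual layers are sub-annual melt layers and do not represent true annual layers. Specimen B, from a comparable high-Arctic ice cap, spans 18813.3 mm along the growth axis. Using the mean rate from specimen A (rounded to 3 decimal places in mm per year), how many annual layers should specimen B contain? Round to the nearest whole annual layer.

106290 annual layers

Specimen A: after corrections the count is 38179 − 12 + 9 = 38176 annual layers.
A: 6739.8 mm over 38176 years gives 6739.8 / 38176 ≈ 0.177 mm/year.
B spans 18813.3 / 0.177 = 106289.83 years ≈ 106290 annual layers.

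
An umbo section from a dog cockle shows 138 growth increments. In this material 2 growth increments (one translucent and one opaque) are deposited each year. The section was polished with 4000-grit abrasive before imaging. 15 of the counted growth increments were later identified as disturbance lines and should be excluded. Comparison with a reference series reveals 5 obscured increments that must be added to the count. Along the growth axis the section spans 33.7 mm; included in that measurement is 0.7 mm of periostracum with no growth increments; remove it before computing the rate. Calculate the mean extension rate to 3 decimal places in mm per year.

True growth increment count = 138 − 15 + 5 = 128.
Dividing by 2 growth increments per year: 128 / 2 = 64 years.
The growth record spans 33.7 − 0.7 = 33.0 mm.
33.0 mm over 64 years gives 33.0 / 64 ≈ 0.516 mm per year.

0.516 mm per year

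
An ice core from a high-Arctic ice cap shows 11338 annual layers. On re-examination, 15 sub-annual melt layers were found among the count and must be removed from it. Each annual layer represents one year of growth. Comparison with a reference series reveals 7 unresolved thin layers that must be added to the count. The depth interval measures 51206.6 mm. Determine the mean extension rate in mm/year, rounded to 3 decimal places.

Correcting the raw count gives 11338 − 15 + 7 = 11330 true annual layers.
Extension rate ≈ 51206.6 / 11330 = 4.520 mm/year.

4.520 mm/year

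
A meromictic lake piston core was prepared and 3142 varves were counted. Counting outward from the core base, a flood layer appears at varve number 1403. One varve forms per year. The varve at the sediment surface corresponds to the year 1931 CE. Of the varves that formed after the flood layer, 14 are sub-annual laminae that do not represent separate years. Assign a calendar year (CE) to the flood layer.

206 CE

Between varve 1403 and the sediment surface there are 3142 − 1403 = 1739 varves.
1739 − 14 false = 1725 true varves after the flood layer.
Counting back 1725 years from 1931 CE places the flood layer in 1931 − 1725 = 206 CE.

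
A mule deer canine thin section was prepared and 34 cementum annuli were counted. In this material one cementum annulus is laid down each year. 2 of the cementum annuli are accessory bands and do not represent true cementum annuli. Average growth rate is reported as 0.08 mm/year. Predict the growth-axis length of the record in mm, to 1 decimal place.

2.6 mm

Adjusted count: 34 − 2 = 32 cementum annuli.
Predicted length = 0.08 mm/year × 32 years = 2.6 mm.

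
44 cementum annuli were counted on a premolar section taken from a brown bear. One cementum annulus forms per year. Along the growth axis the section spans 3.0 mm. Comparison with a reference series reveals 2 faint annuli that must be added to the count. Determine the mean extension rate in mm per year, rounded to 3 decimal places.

0.065 mm per year

Adjusted count: 44 + 2 = 46 cementum annuli.
3.0 mm over 46 years gives 3.0 / 46 ≈ 0.065 mm per year.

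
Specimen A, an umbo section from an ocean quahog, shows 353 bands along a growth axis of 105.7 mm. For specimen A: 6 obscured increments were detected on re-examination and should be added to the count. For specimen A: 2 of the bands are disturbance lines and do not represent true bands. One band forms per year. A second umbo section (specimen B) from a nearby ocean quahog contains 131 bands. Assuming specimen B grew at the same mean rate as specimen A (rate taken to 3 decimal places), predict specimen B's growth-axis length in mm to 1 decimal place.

38.8 mm

Specimen A: correcting the raw count gives 353 − 2 + 6 = 357 true bands.
A: Extension rate ≈ 105.7 / 357 = 0.296 mm per year.
Length of B = 0.296 × 131 = 38.8 mm.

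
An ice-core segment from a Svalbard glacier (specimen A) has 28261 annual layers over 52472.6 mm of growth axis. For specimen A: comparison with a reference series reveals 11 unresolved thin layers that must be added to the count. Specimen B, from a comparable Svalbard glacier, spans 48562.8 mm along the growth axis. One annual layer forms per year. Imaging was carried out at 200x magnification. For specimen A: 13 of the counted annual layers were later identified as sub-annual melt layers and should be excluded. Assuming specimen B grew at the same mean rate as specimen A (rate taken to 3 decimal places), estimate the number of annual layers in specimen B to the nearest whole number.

Specimen A: correcting the raw count gives 28261 − 13 + 11 = 28259 true annual layers.
A: Mean rate = 52472.6 mm / 28259 years ≈ 1.857 mm per year.
Specimen B: 48562.8 mm / 1.857 mm per year = 26151.21 years ≈ 26151 annual layers.

26151 annual layers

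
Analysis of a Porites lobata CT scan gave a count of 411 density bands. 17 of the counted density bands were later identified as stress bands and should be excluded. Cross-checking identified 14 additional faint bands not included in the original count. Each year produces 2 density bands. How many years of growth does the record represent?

True density band count = 411 − 17 + 14 = 408.
With 2 density bands per year, 408 / 2 = 204 years.

204 years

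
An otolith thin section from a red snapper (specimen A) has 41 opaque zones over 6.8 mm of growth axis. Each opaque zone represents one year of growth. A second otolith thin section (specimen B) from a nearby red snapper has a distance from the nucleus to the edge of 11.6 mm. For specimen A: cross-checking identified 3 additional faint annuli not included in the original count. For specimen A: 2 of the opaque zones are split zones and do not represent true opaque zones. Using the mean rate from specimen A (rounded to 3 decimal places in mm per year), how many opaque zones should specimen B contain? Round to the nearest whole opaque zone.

Specimen A: after corrections the count is 41 − 2 + 3 = 42 opaque zones.
A: 6.8 mm over 42 years gives 6.8 / 42 ≈ 0.162 mm/year.
B spans 11.6 / 0.162 = 71.60 years ≈ 72 opaque zones.

72 opaque zones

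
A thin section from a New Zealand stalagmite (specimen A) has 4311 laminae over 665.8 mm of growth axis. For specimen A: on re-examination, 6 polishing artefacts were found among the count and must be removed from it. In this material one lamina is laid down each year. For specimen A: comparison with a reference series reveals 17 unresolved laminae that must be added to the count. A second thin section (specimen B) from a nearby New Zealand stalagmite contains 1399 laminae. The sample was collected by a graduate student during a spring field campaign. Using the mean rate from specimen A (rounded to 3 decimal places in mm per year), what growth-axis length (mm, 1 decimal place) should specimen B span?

215.4 mm

Specimen A: correcting the raw count gives 4311 − 6 + 17 = 4322 true laminae.
A: Extension rate ≈ 665.8 / 4322 = 0.154 mm/year.
Length of B = 0.154 × 1399 = 215.4 mm.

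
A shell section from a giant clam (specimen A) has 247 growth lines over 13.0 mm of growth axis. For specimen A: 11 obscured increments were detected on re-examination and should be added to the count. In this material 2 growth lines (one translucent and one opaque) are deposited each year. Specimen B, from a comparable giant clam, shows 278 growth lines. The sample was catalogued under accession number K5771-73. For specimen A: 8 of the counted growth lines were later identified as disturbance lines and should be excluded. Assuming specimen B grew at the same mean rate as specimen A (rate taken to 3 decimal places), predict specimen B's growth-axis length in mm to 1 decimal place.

Specimen A: after corrections the count is 247 − 8 + 11 = 250 growth lines.
Specimen A: with 2 growth lines per year, 250 / 2 = 125 years.
A: Mean rate = 13.0 mm / 125 years ≈ 0.104 mm per year.
Specimen B: 278 growth lines at 2 per year is 278 / 2 = 139 years. Length of B = 0.104 × 139 = 14.5 mm.

14.5 mm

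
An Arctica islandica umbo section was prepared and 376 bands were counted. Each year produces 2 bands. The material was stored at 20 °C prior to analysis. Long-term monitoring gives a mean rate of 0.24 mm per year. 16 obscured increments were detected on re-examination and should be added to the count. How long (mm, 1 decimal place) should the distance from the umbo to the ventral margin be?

Adjusted count: 376 + 16 = 392 bands.
Dividing by 2 bands per year: 392 / 2 = 196 years.
196 years at 0.24 mm/year gives 0.24 × 196 = 47.0 mm.

47.0 mm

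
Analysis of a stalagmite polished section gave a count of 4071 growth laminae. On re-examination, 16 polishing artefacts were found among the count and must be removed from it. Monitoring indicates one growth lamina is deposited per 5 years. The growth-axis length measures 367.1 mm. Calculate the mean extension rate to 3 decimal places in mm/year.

After corrections the count is 4071 − 16 = 4055 growth laminae.
4055 growth laminae at 5 years each span 4055 × 5 = 20275 years.
367.1 mm over 20275 years gives 367.1 / 20275 ≈ 0.018 mm/year.

0.018 mm/year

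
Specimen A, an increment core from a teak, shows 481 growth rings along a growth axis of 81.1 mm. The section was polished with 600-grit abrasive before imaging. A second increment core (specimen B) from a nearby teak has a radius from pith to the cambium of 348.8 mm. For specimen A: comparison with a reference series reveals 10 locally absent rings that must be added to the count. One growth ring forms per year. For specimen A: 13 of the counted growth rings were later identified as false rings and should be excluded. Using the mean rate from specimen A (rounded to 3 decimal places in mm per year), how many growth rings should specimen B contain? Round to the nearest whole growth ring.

2052 growth rings

Specimen A: after corrections the count is 481 − 13 + 10 = 478 growth rings.
A: Mean rate = 81.1 mm / 478 years ≈ 0.170 mm per year.
Specimen B: 348.8 mm / 0.170 mm per year = 2051.76 years ≈ 2052 growth rings.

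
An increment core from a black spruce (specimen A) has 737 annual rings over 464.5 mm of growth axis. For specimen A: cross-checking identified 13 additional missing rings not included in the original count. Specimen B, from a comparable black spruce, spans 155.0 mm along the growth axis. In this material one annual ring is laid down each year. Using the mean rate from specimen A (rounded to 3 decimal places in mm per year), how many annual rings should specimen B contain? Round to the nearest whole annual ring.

250 annual rings

Specimen A: true annual ring count = 737 + 13 = 750.
A: Mean rate = 464.5 mm / 750 years ≈ 0.619 mm/yr.
For B, 155.0 / 0.619 = 250.40 years ≈ 250 annual rings.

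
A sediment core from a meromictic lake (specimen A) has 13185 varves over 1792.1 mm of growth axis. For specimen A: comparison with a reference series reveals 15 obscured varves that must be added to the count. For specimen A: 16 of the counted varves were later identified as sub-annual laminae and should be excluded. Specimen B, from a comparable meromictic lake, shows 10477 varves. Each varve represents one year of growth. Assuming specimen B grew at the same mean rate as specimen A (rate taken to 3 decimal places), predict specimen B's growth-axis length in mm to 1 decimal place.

Specimen A: true varve count = 13185 − 16 + 15 = 13184.
A: 1792.1 mm over 13184 years gives 1792.1 / 13184 ≈ 0.136 mm per year.
Length of B = 0.136 × 10477 = 1424.9 mm.

1424.9 mm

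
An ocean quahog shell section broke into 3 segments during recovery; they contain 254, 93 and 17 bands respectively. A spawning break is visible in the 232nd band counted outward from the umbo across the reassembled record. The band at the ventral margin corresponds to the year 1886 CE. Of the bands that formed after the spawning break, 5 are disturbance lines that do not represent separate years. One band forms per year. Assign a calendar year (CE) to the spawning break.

Total bands = 254 + 93 + 17 = 364.
The spawning break sits at band 232 from the umbo, so 364 − 232 = 132 bands formed after it.
132 − 5 false = 127 true bands after the spawning break.
The band at the ventral margin is 1886 CE, so the spawning break dates to 1886 − 127 = 1759 CE.

1759 CE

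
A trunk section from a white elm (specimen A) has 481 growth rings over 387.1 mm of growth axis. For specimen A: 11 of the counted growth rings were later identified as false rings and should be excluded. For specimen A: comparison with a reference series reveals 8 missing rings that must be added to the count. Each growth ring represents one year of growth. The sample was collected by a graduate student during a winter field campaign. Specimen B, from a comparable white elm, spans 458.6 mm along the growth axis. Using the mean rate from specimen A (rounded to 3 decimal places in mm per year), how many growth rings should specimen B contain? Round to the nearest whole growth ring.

566 growth rings

Specimen A: true growth ring count = 481 − 11 + 8 = 478.
A: 387.1 mm over 478 years gives 387.1 / 478 ≈ 0.810 mm/year.
B spans 458.6 / 0.810 = 566.17 years ≈ 566 growth rings.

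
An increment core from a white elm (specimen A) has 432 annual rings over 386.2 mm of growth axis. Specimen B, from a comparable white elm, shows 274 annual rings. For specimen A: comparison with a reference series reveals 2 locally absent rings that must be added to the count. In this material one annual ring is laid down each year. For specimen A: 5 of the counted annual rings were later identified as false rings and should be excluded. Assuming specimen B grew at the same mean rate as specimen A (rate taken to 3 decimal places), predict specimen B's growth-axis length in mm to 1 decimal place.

246.6 mm

Specimen A: true annual ring count = 432 − 5 + 2 = 429.
A: Extension rate ≈ 386.2 / 429 = 0.900 mm per year.
B's length ≈ 0.900 × 274 = 246.6 mm.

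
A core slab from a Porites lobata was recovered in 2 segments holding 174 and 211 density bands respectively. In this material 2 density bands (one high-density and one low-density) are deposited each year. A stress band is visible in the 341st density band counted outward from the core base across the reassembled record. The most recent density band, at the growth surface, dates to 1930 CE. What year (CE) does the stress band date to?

Total density bands = 174 + 211 = 385.
385 − 341 = 44 density bands lie beyond the stress band toward the growth surface.
With 2 density bands per year, 44 / 2 = 22 years.
Counting back 22 years from 1930 CE places the stress band in 1930 − 22 = 1908 CE.

1908 CE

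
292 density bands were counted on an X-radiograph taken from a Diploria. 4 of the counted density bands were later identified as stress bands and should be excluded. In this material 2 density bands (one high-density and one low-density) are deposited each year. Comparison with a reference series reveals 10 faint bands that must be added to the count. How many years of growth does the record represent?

Correcting the raw count gives 292 − 4 + 10 = 298 true density bands.
Dividing by 2 density bands per year: 298 / 2 = 149 years.

149 years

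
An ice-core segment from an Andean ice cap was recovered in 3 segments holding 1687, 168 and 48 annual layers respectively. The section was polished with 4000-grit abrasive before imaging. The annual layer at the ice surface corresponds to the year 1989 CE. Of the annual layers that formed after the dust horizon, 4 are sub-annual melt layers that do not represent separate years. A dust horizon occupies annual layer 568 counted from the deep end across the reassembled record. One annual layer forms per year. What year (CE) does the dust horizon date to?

658 CE

Total annual layers = 1687 + 168 + 48 = 1903.
Between annual layer 568 and the ice surface there are 1903 − 568 = 1335 annual layers.
1335 − 4 false = 1331 true annual layers after the dust horizon.
Counting back 1331 years from 1989 CE places the dust horizon in 1989 − 1331 = 658 CE.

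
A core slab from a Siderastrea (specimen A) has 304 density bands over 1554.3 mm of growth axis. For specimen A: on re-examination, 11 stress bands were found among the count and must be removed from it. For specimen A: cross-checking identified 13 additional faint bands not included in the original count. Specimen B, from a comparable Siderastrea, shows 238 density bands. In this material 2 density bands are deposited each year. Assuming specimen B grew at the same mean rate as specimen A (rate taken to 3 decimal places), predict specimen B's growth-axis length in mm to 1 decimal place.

1208.9 mm

Specimen A: adjusted count: 304 − 11 + 13 = 306 density bands.
Specimen A: dividing by 2 density bands per year: 306 / 2 = 153 years.
A: Mean rate = 1554.3 mm / 153 years ≈ 10.159 mm/yr.
Specimen B: with 2 density bands per year, 238 / 2 = 119 years. Length of B = 10.159 × 119 = 1208.9 mm.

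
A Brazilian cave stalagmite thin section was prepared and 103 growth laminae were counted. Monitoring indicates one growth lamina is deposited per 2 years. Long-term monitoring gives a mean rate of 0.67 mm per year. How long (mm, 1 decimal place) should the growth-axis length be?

At 2 years per growth lamina, 103 × 2 = 206 years.
Length ≈ 0.67 × 206 = 138.0 mm.

138.0 mm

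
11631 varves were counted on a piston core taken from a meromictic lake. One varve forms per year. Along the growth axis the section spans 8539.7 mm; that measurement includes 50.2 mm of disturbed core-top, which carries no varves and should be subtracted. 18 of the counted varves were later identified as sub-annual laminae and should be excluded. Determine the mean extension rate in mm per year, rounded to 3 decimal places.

Adjusted count: 11631 − 18 = 11613 varves.
Net length = 8539.7 − 50.2 = 8489.5 mm.
8489.5 mm over 11613 years gives 8489.5 / 11613 ≈ 0.731 mm per year.

0.731 mm per year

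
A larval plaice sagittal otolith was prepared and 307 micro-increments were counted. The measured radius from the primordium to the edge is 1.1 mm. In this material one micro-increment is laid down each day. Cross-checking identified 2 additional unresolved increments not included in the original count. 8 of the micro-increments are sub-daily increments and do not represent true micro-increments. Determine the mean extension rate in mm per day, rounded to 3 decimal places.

After corrections the count is 307 − 8 + 2 = 301 micro-increments.
Extension rate ≈ 1.1 / 301 = 0.004 mm per day.

0.004 mm per day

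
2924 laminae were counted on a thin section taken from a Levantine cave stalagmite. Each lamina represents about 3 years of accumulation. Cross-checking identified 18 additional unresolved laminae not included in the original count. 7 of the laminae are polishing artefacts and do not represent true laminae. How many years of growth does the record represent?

True lamina count = 2924 − 7 + 18 = 2935.
At 3 years per lamina, 2935 × 3 = 8805 years.

8805 years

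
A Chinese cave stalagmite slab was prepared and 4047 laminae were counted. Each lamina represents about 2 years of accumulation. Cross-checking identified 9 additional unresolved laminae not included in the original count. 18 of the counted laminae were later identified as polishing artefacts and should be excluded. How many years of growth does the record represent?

8076 yr

Adjusted count: 4047 − 18 + 9 = 4038 laminae.
At 2 years per lamina, 4038 × 2 = 8076 years.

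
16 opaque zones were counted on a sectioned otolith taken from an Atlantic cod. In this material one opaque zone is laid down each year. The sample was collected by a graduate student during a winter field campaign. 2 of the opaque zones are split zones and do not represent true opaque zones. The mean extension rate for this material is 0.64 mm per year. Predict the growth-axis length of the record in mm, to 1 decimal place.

Adjusted count: 16 − 2 = 14 opaque zones.
Length ≈ 0.64 × 14 = 9.0 mm.

9.0 mm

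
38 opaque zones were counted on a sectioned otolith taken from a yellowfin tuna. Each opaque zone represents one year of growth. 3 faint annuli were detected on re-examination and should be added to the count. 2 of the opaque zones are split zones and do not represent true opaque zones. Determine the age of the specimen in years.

After corrections the count is 38 − 2 + 3 = 39 opaque zones.
With a one-to-one opaque zone periodicity this is 39 years.

39 yr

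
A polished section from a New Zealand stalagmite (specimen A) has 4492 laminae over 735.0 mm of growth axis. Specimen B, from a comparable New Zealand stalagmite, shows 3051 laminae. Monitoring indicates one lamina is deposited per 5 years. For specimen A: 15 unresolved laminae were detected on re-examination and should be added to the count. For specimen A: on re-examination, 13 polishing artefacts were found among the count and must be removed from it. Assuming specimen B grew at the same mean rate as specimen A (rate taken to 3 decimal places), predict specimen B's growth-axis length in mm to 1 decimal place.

Specimen A: adjusted count: 4492 − 13 + 15 = 4494 laminae.
Specimen A: multiplying by 5 years per lamina: 4494 × 5 = 22470 years.
A: Extension rate ≈ 735.0 / 22470 = 0.033 mm/year.
Specimen B: multiplying by 5 years per lamina: 3051 × 5 = 15255 years. Length of B = 0.033 × 15255 = 503.4 mm.

503.4 mm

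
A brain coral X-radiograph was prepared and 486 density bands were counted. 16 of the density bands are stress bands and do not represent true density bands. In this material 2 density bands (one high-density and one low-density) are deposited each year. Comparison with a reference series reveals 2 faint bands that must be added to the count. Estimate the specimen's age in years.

True density band count = 486 − 16 + 2 = 472.
With 2 density bands per year, 472 / 2 = 236 years.

236 years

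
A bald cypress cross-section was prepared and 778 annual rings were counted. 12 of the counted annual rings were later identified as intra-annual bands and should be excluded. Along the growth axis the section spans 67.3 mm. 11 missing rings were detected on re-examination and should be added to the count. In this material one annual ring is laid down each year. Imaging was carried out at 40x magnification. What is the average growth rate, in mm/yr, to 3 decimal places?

0.087 mm/yr

After corrections the count is 778 − 12 + 11 = 777 annual rings.
Mean rate = 67.3 mm / 777 years ≈ 0.087 mm/yr.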